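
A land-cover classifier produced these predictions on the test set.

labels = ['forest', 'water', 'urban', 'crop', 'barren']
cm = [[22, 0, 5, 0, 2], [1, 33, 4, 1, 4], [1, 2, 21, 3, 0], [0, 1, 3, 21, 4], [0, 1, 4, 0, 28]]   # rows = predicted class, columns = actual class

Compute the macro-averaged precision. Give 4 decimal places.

0.7753

Per-class precision (TP/(TP+FP)):
  forest: TP=22, FP=0+5+0+2=7 → 22/29 = 0.75862
  water: TP=33, FP=1+4+1+4=10 → 33/43 = 0.76744
  urban: TP=21, FP=1+2+3+0=6 → 21/27 = 0.77778
  crop: TP=21, FP=0+1+3+4=8 → 21/29 = 0.72414
  barren: TP=28, FP=0+1+4+0=5 → 28/33 = 0.84848
Macro-precision = mean = (0.75862 + 0.76744 + 0.77778 + 0.72414 + 0.84848) / 5 = 0.7753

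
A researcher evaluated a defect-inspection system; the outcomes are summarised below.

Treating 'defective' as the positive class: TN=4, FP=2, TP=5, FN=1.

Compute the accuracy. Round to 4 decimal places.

Accuracy = (TP+TN)/N = (5+4)/12 = 0.7500

0.7500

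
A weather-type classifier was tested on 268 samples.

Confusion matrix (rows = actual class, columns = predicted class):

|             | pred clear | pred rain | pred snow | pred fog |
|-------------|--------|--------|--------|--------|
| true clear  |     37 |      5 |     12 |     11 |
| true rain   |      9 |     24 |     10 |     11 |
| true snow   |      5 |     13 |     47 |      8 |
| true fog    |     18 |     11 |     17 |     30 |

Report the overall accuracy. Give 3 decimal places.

0.515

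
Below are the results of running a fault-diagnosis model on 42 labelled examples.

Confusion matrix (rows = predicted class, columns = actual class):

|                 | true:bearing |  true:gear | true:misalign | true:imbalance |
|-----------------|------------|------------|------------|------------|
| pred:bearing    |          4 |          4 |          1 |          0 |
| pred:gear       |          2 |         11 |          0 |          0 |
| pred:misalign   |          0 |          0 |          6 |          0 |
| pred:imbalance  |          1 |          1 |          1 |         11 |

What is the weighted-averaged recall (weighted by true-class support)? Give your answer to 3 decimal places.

Per-class recall (TP/(TP+FN)):
  bearing: TP=4, FN=2+0+1=3 → 4/7 = 0.5714
  gear: TP=11, FN=4+0+1=5 → 11/16 = 0.6875
  misalign: TP=6, FN=1+0+1=2 → 6/8 = 0.7500
  imbalance: TP=11, FN=0+0+0=0 → 11/11 = 1.0000
Weighted-recall = Σ (supportᵢ/N)·recallᵢ with N=42: (7/42)·0.5714 + (16/42)·0.6875 + (8/42)·0.7500 + (11/42)·1.0000 = 0.762

0.762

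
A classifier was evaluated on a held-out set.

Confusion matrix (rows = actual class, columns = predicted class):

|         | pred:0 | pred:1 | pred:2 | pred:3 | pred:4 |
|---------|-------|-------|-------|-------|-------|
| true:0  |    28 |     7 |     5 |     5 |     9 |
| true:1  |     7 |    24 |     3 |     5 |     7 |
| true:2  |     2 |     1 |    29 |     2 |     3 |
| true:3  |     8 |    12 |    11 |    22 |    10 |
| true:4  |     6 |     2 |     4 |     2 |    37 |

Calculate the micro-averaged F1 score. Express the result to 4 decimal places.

0.5578

Micro-averaging pools counts across classes: ΣTP=140, ΣFP=111, ΣFN=111.
Micro-F1 score = 2·TP/(2·TP+FP+FN) on pooled counts = 0.5578 (equals overall accuracy in single-label multiclass).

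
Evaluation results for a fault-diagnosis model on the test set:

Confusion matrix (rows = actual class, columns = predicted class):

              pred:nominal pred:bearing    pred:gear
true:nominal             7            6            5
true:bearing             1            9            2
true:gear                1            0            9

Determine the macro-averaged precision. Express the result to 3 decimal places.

Per-class precision (TP/(TP+FP)):
  nominal: TP=7, FP=1+1=2 → 7/9 = 0.7778
  bearing: TP=9, FP=6+0=6 → 9/15 = 0.6000
  gear: TP=9, FP=5+2=7 → 9/16 = 0.5625
Macro-precision = mean = (0.7778 + 0.6000 + 0.5625) / 3 = 0.647

0.647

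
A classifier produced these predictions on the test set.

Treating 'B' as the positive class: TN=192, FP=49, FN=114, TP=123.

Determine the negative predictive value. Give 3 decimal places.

0.627

NPV = TN/(TN+FN) = 192/(192+114) = 0.627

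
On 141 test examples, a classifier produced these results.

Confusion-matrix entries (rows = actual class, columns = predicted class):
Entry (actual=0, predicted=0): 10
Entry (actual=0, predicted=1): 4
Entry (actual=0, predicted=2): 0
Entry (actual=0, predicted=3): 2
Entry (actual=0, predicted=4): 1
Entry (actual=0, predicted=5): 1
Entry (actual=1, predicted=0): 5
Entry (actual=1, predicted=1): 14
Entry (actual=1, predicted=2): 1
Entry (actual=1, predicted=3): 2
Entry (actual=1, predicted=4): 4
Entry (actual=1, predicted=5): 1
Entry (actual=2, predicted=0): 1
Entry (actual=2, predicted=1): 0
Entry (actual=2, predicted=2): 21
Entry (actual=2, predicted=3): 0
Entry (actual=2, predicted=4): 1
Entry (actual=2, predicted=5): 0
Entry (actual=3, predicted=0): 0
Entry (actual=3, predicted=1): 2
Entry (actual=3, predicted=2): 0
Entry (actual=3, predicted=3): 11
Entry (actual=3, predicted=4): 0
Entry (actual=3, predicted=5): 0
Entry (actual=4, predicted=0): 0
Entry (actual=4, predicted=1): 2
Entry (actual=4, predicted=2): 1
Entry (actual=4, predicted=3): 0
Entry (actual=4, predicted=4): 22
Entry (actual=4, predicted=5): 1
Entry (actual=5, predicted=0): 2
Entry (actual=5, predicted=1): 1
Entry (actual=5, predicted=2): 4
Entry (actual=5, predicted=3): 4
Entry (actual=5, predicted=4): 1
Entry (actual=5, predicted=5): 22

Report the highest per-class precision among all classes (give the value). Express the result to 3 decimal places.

0.880

Per-class precision (TP/(TP+FP)):
  0: TP=10, FP=5+1+0+0+2=8 → 10/18 = 0.5556
  1: TP=14, FP=4+0+2+2+1=9 → 14/23 = 0.6087
  2: TP=21, FP=0+1+0+1+4=6 → 21/27 = 0.7778
  3: TP=11, FP=2+2+0+0+4=8 → 11/19 = 0.5789
  4: TP=22, FP=1+4+1+0+1=7 → 22/29 = 0.7586
  5: TP=22, FP=1+1+0+0+1=3 → 22/25 = 0.8800
Highest is class '5' with precision = 0.880.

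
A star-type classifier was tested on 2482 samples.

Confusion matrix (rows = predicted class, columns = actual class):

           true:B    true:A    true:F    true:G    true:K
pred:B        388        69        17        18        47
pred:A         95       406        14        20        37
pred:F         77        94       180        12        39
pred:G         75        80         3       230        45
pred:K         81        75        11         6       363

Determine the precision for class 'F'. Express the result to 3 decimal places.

0.448

precision = TP/(TP+FP).
F: TP=180, FP=77+94+12+39=222 → 180/402 = 0.4478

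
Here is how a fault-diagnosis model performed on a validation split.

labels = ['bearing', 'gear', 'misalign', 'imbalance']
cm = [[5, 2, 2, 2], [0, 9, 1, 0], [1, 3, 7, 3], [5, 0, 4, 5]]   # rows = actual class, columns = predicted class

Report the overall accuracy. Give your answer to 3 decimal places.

Accuracy = trace / total = (5+9+7+5=26) / 49 = 26/49 = 0.531

0.531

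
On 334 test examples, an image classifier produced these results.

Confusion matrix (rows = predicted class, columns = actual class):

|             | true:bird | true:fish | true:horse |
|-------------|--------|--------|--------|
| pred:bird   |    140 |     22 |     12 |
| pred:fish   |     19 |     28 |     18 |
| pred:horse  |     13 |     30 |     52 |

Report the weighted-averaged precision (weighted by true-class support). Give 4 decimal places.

0.6519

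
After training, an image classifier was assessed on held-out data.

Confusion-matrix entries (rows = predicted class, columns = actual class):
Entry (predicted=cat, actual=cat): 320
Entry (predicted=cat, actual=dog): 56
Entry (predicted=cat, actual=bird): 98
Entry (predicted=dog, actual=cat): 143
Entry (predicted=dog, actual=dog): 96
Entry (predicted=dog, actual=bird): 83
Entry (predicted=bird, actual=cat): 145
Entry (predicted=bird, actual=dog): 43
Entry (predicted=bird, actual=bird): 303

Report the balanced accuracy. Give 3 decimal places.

0.548

Balanced accuracy = mean of per-class recall.
  cat: recall = 320/608 = 0.5263
  dog: recall = 96/195 = 0.4923
  bird: recall = 303/484 = 0.6260
Mean = (0.5263 + 0.4923 + 0.6260) / 3 = 0.548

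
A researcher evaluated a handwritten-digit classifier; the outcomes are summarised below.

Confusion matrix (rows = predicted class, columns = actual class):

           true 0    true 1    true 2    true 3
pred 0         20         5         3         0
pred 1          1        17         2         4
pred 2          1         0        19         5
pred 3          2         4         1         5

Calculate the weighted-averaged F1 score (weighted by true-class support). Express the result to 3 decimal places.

Per-class F1 score (2·TP/(2·TP+FP+FN)):
  0: TP=20, FP=5+3+0=8, FN=1+1+2=4 → 40/52 = 0.7692
  1: TP=17, FP=1+2+4=7, FN=5+0+4=9 → 34/50 = 0.6800
  2: TP=19, FP=1+0+5=6, FN=3+2+1=6 → 38/50 = 0.7600
  3: TP=5, FP=2+4+1=7, FN=0+4+5=9 → 10/26 = 0.3846
Weighted-F1 score = Σ (supportᵢ/N)·F1 scoreᵢ with N=89: (24/89)·0.7692 + (26/89)·0.6800 + (25/89)·0.7600 + (14/89)·0.3846 = 0.680

0.680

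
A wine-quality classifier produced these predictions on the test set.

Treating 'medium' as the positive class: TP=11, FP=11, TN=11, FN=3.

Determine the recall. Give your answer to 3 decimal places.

Recall = TP/(TP+FN) = 11/(11+3) = 11/14 = 0.786

0.786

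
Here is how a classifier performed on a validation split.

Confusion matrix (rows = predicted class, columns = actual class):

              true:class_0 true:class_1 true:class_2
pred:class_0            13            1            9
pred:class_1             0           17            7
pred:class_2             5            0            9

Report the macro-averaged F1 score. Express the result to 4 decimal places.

0.6351

Per-class F1 score (2·TP/(2·TP+FP+FN)):
  class_0: TP=13, FP=1+9=10, FN=0+5=5 → 26/41 = 0.63415
  class_1: TP=17, FP=0+7=7, FN=1+0=1 → 34/42 = 0.80952
  class_2: TP=9, FP=5+0=5, FN=9+7=16 → 18/39 = 0.46154
Macro-F1 score = mean = (0.63415 + 0.80952 + 0.46154) / 3 = 0.6351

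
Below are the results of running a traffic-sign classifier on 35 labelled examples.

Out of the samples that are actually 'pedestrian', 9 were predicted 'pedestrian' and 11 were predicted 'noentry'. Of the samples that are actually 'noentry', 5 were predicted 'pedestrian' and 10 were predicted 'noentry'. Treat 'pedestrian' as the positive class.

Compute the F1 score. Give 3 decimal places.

Precision = TP/(TP+FP) = 9/14 = 0.6429
Recall = TP/(TP+FN) = 9/20 = 0.4500
F1 = 2·TP/(2·TP+FP+FN) = 18/34 = 0.529

0.529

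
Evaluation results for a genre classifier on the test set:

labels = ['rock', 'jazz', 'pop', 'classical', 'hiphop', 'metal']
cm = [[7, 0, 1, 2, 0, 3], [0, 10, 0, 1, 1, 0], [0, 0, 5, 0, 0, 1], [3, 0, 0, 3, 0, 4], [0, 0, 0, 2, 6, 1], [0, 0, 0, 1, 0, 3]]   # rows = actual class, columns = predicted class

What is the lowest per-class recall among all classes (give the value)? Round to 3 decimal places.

Per-class recall (TP/(TP+FN)):
  rock: TP=7, FN=0+1+2+0+3=6 → 7/13 = 0.5385
  jazz: TP=10, FN=0+0+1+1+0=2 → 10/12 = 0.8333
  pop: TP=5, FN=0+0+0+0+1=1 → 5/6 = 0.8333
  classical: TP=3, FN=3+0+0+0+4=7 → 3/10 = 0.3000
  hiphop: TP=6, FN=0+0+0+2+1=3 → 6/9 = 0.6667
  metal: TP=3, FN=0+0+0+1+0=1 → 3/4 = 0.7500
Lowest is class 'classical' with recall = 0.300.

0.300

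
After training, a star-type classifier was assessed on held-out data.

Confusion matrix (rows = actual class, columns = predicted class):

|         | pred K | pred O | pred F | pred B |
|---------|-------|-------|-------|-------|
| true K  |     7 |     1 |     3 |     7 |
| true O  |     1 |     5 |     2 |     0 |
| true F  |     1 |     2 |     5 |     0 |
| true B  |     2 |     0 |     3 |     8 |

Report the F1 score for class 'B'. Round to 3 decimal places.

0.571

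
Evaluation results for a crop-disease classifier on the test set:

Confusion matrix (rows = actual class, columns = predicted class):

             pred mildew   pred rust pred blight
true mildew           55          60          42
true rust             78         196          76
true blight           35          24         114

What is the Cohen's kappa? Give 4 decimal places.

0.2809

Observed agreement pₒ = trace/N = 365/680 = 0.53676
Expected agreement pₑ = Σ (rowᵢ·colᵢ)/N² = (157·168 + 350·280 + 173·232)/680² = 0.35578
κ = (pₒ − pₑ)/(1 − pₑ) = (0.53676 − 0.35578)/(1 − 0.35578) = 0.2809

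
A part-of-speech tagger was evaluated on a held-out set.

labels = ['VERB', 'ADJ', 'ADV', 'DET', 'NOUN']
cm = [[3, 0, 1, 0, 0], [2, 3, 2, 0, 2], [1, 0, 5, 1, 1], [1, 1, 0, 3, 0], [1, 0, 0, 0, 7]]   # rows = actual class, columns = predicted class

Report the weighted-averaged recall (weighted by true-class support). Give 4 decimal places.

Per-class recall (TP/(TP+FN)):
  VERB: TP=3, FN=0+1+0+0=1 → 3/4 = 0.75000
  ADJ: TP=3, FN=2+2+0+2=6 → 3/9 = 0.33333
  ADV: TP=5, FN=1+0+1+1=3 → 5/8 = 0.62500
  DET: TP=3, FN=1+1+0+0=2 → 3/5 = 0.60000
  NOUN: TP=7, FN=1+0+0+0=1 → 7/8 = 0.87500
Weighted-recall = Σ (supportᵢ/N)·recallᵢ with N=34: (4/34)·0.75000 + (9/34)·0.33333 + (8/34)·0.62500 + (5/34)·0.60000 + (8/34)·0.87500 = 0.6176

0.6176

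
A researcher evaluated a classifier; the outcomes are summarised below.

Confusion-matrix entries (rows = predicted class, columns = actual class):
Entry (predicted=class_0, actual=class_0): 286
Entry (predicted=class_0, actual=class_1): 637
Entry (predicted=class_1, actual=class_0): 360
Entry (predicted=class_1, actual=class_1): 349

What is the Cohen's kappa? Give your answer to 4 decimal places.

Observed agreement pₒ = trace/N = 635/1632 = 0.38909
Expected agreement pₑ = Σ (rowᵢ·colᵢ)/N² = (646·923 + 986·709)/1632² = 0.48634
κ = (pₒ − pₑ)/(1 − pₑ) = (0.38909 − 0.48634)/(1 − 0.48634) = -0.1893

-0.1893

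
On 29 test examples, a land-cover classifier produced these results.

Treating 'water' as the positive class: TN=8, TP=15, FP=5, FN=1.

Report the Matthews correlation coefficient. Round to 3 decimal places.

0.594

MCC = (TP·TN − FP·FN) / √((TP+FP)(TP+FN)(TN+FP)(TN+FN))
Numerator = 15·8 − 5·1 = 115
Denominator = √(20·16·13·9) = √37440 = 193.4942
MCC = 115 / 193.4942 = 0.594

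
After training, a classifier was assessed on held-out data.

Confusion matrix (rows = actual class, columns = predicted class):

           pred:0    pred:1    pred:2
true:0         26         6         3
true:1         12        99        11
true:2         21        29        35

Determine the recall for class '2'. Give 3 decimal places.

0.412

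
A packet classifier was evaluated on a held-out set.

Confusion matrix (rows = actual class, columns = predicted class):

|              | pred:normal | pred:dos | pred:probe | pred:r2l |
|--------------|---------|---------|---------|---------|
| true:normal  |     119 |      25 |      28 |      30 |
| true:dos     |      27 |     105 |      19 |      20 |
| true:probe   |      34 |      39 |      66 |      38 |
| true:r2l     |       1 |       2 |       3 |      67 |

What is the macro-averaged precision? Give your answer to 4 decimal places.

Per-class precision (TP/(TP+FP)):
  normal: TP=119, FP=27+34+1=62 → 119/181 = 0.65746
  dos: TP=105, FP=25+39+2=66 → 105/171 = 0.61404
  probe: TP=66, FP=28+19+3=50 → 66/116 = 0.56897
  r2l: TP=67, FP=30+20+38=88 → 67/155 = 0.43226
Macro-precision = mean = (0.65746 + 0.61404 + 0.56897 + 0.43226) / 4 = 0.5682

0.5682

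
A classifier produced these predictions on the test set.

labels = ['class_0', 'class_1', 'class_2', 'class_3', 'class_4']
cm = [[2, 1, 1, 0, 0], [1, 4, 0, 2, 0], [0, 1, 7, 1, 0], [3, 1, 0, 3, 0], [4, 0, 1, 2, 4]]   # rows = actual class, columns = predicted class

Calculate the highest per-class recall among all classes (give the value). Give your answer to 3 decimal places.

0.778

Per-class recall (TP/(TP+FN)):
  class_0: TP=2, FN=1+1+0+0=2 → 2/4 = 0.5000
  class_1: TP=4, FN=1+0+2+0=3 → 4/7 = 0.5714
  class_2: TP=7, FN=0+1+1+0=2 → 7/9 = 0.7778
  class_3: TP=3, FN=3+1+0+0=4 → 3/7 = 0.4286
  class_4: TP=4, FN=4+0+1+2=7 → 4/11 = 0.3636
Highest is class 'class_2' with recall = 0.778.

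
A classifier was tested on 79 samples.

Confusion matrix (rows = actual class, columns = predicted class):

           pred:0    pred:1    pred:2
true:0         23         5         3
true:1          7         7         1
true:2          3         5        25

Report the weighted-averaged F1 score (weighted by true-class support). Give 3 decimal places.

0.702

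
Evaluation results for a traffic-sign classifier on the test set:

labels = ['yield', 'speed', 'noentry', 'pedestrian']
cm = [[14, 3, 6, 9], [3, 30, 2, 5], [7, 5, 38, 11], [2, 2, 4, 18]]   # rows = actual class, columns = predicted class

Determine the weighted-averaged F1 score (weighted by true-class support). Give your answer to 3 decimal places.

Per-class F1 score (2·TP/(2·TP+FP+FN)):
  yield: TP=14, FP=3+7+2=12, FN=3+6+9=18 → 28/58 = 0.4828
  speed: TP=30, FP=3+5+2=10, FN=3+2+5=10 → 60/80 = 0.7500
  noentry: TP=38, FP=6+2+4=12, FN=7+5+11=23 → 76/111 = 0.6847
  pedestrian: TP=18, FP=9+5+11=25, FN=2+2+4=8 → 36/69 = 0.5217
Weighted-F1 score = Σ (supportᵢ/N)·F1 scoreᵢ with N=159: (32/159)·0.4828 + (40/159)·0.7500 + (61/159)·0.6847 + (26/159)·0.5217 = 0.634

0.634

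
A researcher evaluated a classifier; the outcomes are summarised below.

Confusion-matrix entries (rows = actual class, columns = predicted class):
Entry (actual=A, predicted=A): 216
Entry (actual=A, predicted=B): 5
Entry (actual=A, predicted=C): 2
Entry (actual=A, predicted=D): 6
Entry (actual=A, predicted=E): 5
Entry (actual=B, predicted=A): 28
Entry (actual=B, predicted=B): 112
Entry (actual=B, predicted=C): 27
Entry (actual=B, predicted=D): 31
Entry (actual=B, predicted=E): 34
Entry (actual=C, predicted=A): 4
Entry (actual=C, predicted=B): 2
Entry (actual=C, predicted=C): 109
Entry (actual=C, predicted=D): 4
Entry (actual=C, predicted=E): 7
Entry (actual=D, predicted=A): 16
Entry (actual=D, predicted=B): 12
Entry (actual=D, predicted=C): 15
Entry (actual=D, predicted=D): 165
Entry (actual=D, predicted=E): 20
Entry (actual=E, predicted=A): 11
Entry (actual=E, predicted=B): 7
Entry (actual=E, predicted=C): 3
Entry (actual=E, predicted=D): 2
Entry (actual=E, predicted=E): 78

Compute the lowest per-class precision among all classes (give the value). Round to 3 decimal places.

0.542

Per-class precision (TP/(TP+FP)):
  A: TP=216, FP=28+4+16+11=59 → 216/275 = 0.7855
  B: TP=112, FP=5+2+12+7=26 → 112/138 = 0.8116
  C: TP=109, FP=2+27+15+3=47 → 109/156 = 0.6987
  D: TP=165, FP=6+31+4+2=43 → 165/208 = 0.7933
  E: TP=78, FP=5+34+7+20=66 → 78/144 = 0.5417
Lowest is class 'E' with precision = 0.542.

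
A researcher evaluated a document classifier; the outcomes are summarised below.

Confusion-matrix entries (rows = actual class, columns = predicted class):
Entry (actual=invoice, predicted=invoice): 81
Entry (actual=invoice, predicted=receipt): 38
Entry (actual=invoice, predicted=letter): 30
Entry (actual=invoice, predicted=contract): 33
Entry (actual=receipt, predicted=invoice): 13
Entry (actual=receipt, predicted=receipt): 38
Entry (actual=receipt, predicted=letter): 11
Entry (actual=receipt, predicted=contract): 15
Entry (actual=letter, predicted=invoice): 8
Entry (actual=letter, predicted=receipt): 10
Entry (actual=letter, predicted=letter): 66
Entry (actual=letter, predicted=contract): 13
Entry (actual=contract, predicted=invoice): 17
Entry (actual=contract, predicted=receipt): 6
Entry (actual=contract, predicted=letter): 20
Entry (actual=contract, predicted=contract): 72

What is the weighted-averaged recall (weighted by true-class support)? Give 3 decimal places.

0.546

Per-class recall (TP/(TP+FN)):
  invoice: TP=81, FN=38+30+33=101 → 81/182 = 0.4451
  receipt: TP=38, FN=13+11+15=39 → 38/77 = 0.4935
  letter: TP=66, FN=8+10+13=31 → 66/97 = 0.6804
  contract: TP=72, FN=17+6+20=43 → 72/115 = 0.6261
Weighted-recall = Σ (supportᵢ/N)·recallᵢ with N=471: (182/471)·0.4451 + (77/471)·0.4935 + (97/471)·0.6804 + (115/471)·0.6261 = 0.546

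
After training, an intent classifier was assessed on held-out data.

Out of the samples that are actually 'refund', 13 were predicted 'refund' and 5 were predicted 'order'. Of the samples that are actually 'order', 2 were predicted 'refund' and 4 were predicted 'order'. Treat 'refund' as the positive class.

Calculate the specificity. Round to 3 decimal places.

0.667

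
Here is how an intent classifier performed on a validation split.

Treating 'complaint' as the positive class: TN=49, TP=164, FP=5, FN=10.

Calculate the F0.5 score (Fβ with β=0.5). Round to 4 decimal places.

0.9647

Fβ = (1+β²)·TP / ((1+β²)·TP + β²·FN + FP), with β²=1/4
= 1.25·164 / (1.25·164 + 0.25·10 + 5) = 0.9647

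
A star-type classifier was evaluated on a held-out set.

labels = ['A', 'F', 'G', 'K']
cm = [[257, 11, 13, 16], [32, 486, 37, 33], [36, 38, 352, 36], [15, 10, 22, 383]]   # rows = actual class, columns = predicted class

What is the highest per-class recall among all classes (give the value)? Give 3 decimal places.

Per-class recall (TP/(TP+FN)):
  A: TP=257, FN=11+13+16=40 → 257/297 = 0.8653
  F: TP=486, FN=32+37+33=102 → 486/588 = 0.8265
  G: TP=352, FN=36+38+36=110 → 352/462 = 0.7619
  K: TP=383, FN=15+10+22=47 → 383/430 = 0.8907
Highest is class 'K' with recall = 0.891.

0.891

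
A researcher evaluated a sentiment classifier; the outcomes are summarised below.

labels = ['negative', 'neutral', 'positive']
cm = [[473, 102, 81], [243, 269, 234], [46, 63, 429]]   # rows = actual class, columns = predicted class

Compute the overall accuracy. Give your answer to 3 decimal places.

0.604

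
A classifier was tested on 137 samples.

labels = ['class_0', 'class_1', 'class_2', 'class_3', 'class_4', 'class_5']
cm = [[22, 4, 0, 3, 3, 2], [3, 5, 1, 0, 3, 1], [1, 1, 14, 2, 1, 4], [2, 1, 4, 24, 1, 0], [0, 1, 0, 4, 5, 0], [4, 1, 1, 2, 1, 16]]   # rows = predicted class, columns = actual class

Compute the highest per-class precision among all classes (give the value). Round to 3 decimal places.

0.750

Per-class precision (TP/(TP+FP)):
  class_0: TP=22, FP=4+0+3+3+2=12 → 22/34 = 0.6471
  class_1: TP=5, FP=3+1+0+3+1=8 → 5/13 = 0.3846
  class_2: TP=14, FP=1+1+2+1+4=9 → 14/23 = 0.6087
  class_3: TP=24, FP=2+1+4+1+0=8 → 24/32 = 0.7500
  class_4: TP=5, FP=0+1+0+4+0=5 → 5/10 = 0.5000
  class_5: TP=16, FP=4+1+1+2+1=9 → 16/25 = 0.6400
Highest is class 'class_3' with precision = 0.750.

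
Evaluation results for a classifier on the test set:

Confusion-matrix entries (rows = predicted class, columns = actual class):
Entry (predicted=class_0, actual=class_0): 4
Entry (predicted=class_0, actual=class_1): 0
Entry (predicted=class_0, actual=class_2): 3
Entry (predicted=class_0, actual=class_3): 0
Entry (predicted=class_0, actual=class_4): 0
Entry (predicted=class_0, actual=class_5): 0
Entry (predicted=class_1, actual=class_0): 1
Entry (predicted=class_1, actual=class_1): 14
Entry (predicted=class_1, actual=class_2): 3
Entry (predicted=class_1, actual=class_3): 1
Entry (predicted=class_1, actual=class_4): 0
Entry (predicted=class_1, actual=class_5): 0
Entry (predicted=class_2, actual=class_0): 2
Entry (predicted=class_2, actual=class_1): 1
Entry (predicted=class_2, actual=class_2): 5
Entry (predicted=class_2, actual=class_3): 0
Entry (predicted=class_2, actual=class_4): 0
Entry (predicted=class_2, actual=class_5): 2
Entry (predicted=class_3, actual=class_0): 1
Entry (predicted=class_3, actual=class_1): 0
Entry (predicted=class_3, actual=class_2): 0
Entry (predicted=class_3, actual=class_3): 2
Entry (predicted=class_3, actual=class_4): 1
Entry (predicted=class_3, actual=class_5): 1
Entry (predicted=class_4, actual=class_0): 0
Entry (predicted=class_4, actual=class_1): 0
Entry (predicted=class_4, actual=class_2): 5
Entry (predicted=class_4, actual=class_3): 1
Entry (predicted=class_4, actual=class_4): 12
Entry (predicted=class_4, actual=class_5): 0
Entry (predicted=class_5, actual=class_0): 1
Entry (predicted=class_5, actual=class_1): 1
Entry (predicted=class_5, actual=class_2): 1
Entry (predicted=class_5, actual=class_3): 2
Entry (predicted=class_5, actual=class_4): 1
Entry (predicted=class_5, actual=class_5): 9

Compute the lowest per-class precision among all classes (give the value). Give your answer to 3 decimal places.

Per-class precision (TP/(TP+FP)):
  class_0: TP=4, FP=0+3+0+0+0=3 → 4/7 = 0.5714
  class_1: TP=14, FP=1+3+1+0+0=5 → 14/19 = 0.7368
  class_2: TP=5, FP=2+1+0+0+2=5 → 5/10 = 0.5000
  class_3: TP=2, FP=1+0+0+1+1=3 → 2/5 = 0.4000
  class_4: TP=12, FP=0+0+5+1+0=6 → 12/18 = 0.6667
  class_5: TP=9, FP=1+1+1+2+1=6 → 9/15 = 0.6000
Lowest is class 'class_3' with precision = 0.400.

0.400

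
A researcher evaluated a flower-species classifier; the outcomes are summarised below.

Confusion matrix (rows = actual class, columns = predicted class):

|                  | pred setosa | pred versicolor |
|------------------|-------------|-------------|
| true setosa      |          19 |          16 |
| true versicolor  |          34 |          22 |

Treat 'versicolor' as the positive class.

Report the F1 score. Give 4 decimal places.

Precision = TP/(TP+FP) = 22/38 = 0.5789
Recall = TP/(TP+FN) = 22/56 = 0.3929
F1 = 2·TP/(2·TP+FP+FN) = 44/94 = 0.4681

0.4681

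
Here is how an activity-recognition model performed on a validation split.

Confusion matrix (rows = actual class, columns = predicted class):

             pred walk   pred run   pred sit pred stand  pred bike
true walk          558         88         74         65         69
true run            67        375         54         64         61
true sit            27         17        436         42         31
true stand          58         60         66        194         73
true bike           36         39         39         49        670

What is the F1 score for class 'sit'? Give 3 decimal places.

0.714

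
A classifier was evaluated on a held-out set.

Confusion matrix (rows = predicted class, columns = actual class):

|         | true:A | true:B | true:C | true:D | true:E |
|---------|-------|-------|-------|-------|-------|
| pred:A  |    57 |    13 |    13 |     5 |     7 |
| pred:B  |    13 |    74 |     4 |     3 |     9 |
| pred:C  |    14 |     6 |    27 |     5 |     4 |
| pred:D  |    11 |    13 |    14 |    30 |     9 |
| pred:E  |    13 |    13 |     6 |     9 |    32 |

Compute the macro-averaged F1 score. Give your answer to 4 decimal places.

0.5242

Per-class F1 score (2·TP/(2·TP+FP+FN)):
  A: TP=57, FP=13+13+5+7=38, FN=13+14+11+13=51 → 114/203 = 0.56158
  B: TP=74, FP=13+4+3+9=29, FN=13+6+13+13=45 → 148/222 = 0.66667
  C: TP=27, FP=14+6+5+4=29, FN=13+4+14+6=37 → 54/120 = 0.45000
  D: TP=30, FP=11+13+14+9=47, FN=5+3+5+9=22 → 60/129 = 0.46512
  E: TP=32, FP=13+13+6+9=41, FN=7+9+4+9=29 → 64/134 = 0.47761
Macro-F1 score = mean = (0.56158 + 0.66667 + 0.45000 + 0.46512 + 0.47761) / 5 = 0.5242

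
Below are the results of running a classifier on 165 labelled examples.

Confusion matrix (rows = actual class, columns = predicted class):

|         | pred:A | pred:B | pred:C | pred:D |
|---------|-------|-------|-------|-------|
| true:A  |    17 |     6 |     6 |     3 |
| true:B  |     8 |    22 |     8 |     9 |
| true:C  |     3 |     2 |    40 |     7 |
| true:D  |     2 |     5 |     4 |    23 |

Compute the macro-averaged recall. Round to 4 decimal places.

0.6113

Per-class recall (TP/(TP+FN)):
  A: TP=17, FN=6+6+3=15 → 17/32 = 0.53125
  B: TP=22, FN=8+8+9=25 → 22/47 = 0.46809
  C: TP=40, FN=3+2+7=12 → 40/52 = 0.76923
  D: TP=23, FN=2+5+4=11 → 23/34 = 0.67647
Macro-recall = mean = (0.53125 + 0.46809 + 0.76923 + 0.67647) / 4 = 0.6113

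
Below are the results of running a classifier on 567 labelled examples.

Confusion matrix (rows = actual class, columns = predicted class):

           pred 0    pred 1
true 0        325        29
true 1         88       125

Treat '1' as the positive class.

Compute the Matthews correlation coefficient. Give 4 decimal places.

MCC = (TP·TN − FP·FN) / √((TP+FP)(TP+FN)(TN+FP)(TN+FN))
Numerator = 125·325 − 29·88 = 38073
Denominator = √(154·213·354·413) = √4795718004 = 69251.1228
MCC = 38073 / 69251.1228 = 0.5498

0.5498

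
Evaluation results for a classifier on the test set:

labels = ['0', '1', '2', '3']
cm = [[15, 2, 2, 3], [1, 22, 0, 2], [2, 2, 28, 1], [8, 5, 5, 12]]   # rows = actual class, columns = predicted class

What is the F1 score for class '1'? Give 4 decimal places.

0.7857

F1 score = 2·TP/(2·TP+FP+FN).
1: TP=22, FP=2+2+5=9, FN=1+0+2=3 → 44/56 = 0.78571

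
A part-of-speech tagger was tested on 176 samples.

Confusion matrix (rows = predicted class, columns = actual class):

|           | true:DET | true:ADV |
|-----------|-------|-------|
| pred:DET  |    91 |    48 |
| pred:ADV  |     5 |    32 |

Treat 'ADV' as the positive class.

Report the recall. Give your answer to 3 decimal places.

0.400

Recall = TP/(TP+FN) = 32/(32+48) = 32/80 = 0.400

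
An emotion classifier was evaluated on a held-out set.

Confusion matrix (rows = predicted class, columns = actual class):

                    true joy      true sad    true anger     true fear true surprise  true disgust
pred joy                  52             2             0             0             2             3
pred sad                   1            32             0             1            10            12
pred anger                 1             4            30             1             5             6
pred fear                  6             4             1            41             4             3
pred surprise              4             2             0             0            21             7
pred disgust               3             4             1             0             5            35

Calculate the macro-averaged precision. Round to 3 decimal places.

0.689

Per-class precision (TP/(TP+FP)):
  joy: TP=52, FP=2+0+0+2+3=7 → 52/59 = 0.8814
  sad: TP=32, FP=1+0+1+10+12=24 → 32/56 = 0.5714
  anger: TP=30, FP=1+4+1+5+6=17 → 30/47 = 0.6383
  fear: TP=41, FP=6+4+1+4+3=18 → 41/59 = 0.6949
  surprise: TP=21, FP=4+2+0+0+7=13 → 21/34 = 0.6176
  disgust: TP=35, FP=3+4+1+0+5=13 → 35/48 = 0.7292
Macro-precision = mean = (0.8814 + 0.5714 + 0.6383 + 0.6949 + 0.6176 + 0.7292) / 6 = 0.689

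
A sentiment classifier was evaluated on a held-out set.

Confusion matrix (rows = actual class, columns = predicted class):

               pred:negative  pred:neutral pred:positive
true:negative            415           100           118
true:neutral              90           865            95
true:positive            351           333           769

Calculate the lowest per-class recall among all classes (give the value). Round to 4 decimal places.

0.5292

Per-class recall (TP/(TP+FN)):
  negative: TP=415, FN=100+118=218 → 415/633 = 0.65561
  neutral: TP=865, FN=90+95=185 → 865/1050 = 0.82381
  positive: TP=769, FN=351+333=684 → 769/1453 = 0.52925
Lowest is class 'positive' with recall = 0.5292.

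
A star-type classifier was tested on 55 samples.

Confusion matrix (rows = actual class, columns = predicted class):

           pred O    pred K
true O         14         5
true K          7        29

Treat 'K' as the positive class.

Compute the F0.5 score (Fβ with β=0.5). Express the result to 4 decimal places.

Fβ = (1+β²)·TP / ((1+β²)·TP + β²·FN + FP), with β²=1/4
= 1.25·29 / (1.25·29 + 0.25·7 + 5) = 0.8430

0.8430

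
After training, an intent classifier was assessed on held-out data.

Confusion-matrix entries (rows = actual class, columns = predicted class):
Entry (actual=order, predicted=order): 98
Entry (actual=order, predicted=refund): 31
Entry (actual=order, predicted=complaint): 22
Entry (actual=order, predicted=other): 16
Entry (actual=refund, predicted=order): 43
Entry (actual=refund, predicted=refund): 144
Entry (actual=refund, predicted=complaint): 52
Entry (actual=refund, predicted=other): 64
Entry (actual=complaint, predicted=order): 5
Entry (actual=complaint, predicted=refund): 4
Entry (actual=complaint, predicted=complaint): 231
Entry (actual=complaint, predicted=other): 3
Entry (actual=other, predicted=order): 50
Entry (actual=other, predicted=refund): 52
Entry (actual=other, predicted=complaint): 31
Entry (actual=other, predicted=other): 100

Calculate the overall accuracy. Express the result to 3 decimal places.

Accuracy = trace / total = (98+144+231+100=573) / 946 = 573/946 = 0.606

0.606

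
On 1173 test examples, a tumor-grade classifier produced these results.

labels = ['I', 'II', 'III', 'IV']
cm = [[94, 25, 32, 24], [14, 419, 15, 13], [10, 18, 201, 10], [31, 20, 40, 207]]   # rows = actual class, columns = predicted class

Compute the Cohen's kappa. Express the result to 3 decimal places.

0.699

Observed agreement pₒ = trace/N = 921/1173 = 0.7852
Expected agreement pₑ = Σ (rowᵢ·colᵢ)/N² = (175·149 + 461·482 + 239·288 + 298·254)/1173² = 0.2855
κ = (pₒ − pₑ)/(1 − pₑ) = (0.7852 − 0.2855)/(1 − 0.2855) = 0.699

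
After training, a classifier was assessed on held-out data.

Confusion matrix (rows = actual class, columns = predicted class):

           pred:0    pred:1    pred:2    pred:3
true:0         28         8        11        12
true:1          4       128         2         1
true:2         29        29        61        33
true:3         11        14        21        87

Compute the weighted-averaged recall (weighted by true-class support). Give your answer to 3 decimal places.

Per-class recall (TP/(TP+FN)):
  0: TP=28, FN=8+11+12=31 → 28/59 = 0.4746
  1: TP=128, FN=4+2+1=7 → 128/135 = 0.9481
  2: TP=61, FN=29+29+33=91 → 61/152 = 0.4013
  3: TP=87, FN=11+14+21=46 → 87/133 = 0.6541
Weighted-recall = Σ (supportᵢ/N)·recallᵢ with N=479: (59/479)·0.4746 + (135/479)·0.9481 + (152/479)·0.4013 + (133/479)·0.6541 = 0.635

0.635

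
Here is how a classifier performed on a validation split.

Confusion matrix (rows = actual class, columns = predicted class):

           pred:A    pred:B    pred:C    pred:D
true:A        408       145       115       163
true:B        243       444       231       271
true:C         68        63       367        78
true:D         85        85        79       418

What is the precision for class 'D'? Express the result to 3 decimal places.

Take TP from the diagonal, FP from the rest of the 'D' prediction marginal, FN from the rest of the 'D' actual marginal.
precision = TP/(TP+FP).
D: TP=418, FP=163+271+78=512 → 418/930 = 0.4495

0.449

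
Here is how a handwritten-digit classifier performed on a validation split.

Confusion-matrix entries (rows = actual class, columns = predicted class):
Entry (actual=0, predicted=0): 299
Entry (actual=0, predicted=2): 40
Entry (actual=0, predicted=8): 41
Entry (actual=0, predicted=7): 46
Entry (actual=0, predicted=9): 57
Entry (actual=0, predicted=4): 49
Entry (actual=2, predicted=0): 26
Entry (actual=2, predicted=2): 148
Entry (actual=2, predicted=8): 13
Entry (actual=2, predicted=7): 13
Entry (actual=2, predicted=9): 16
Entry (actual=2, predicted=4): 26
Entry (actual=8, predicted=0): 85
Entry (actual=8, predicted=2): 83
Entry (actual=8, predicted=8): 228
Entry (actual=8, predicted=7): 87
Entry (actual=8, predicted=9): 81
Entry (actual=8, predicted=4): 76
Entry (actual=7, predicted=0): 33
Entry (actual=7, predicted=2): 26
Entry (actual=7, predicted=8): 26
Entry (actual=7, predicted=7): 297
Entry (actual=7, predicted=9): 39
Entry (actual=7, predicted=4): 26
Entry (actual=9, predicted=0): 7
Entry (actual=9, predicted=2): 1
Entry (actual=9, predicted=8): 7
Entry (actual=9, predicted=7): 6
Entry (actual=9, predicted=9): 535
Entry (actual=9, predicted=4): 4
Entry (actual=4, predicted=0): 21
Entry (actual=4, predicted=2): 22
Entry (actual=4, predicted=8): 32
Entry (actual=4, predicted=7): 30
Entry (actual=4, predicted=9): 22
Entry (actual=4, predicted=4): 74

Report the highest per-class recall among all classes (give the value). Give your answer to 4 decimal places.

0.9554

Per-class recall (TP/(TP+FN)):
  0: TP=299, FN=40+41+46+57+49=233 → 299/532 = 0.56203
  2: TP=148, FN=26+13+13+16+26=94 → 148/242 = 0.61157
  8: TP=228, FN=85+83+87+81+76=412 → 228/640 = 0.35625
  7: TP=297, FN=33+26+26+39+26=150 → 297/447 = 0.66443
  9: TP=535, FN=7+1+7+6+4=25 → 535/560 = 0.95536
  4: TP=74, FN=21+22+32+30+22=127 → 74/201 = 0.36816
Highest is class '9' with recall = 0.9554.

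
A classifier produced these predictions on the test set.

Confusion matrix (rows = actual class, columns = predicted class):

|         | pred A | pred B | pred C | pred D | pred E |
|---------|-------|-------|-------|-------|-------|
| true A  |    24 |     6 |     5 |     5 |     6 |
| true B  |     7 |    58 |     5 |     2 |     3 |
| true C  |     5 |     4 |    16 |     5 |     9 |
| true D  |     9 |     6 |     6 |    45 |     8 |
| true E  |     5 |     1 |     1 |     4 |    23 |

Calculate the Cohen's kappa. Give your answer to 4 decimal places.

Observed agreement pₒ = trace/N = 166/268 = 0.61940
Expected agreement pₑ = Σ (rowᵢ·colᵢ)/N² = (46·50 + 75·75 + 39·33 + 74·61 + 34·49)/268² = 0.21430
κ = (pₒ − pₑ)/(1 − pₑ) = (0.61940 − 0.21430)/(1 − 0.21430) = 0.5156

0.5156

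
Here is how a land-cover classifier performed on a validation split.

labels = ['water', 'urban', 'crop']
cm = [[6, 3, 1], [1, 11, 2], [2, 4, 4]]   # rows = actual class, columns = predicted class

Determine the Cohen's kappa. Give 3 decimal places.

0.406

Observed agreement pₒ = trace/N = 21/34 = 0.6176
Expected agreement pₑ = Σ (rowᵢ·colᵢ)/N² = (10·9 + 14·18 + 10·7)/34² = 0.3564
κ = (pₒ − pₑ)/(1 − pₑ) = (0.6176 − 0.3564)/(1 − 0.3564) = 0.406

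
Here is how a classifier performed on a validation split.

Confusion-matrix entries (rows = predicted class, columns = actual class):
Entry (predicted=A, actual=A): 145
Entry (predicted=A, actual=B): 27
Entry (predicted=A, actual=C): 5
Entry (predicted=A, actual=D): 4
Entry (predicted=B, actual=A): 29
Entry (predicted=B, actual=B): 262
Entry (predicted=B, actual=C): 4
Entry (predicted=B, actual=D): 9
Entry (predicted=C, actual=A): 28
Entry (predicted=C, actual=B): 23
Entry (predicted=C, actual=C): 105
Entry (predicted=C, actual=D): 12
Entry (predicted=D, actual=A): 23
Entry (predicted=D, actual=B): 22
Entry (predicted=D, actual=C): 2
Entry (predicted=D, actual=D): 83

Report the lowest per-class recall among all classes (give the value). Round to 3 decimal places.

0.644

Per-class recall (TP/(TP+FN)):
  A: TP=145, FN=29+28+23=80 → 145/225 = 0.6444
  B: TP=262, FN=27+23+22=72 → 262/334 = 0.7844
  C: TP=105, FN=5+4+2=11 → 105/116 = 0.9052
  D: TP=83, FN=4+9+12=25 → 83/108 = 0.7685
Lowest is class 'A' with recall = 0.644.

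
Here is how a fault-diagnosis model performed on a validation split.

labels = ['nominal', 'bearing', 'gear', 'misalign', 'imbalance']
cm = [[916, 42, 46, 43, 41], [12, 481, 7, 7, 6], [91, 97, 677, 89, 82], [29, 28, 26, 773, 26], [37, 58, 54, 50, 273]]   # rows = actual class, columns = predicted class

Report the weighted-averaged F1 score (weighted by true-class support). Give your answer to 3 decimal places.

Per-class F1 score (2·TP/(2·TP+FP+FN)):
  nominal: TP=916, FP=12+91+29+37=169, FN=42+46+43+41=172 → 1832/2173 = 0.8431
  bearing: TP=481, FP=42+97+28+58=225, FN=12+7+7+6=32 → 962/1219 = 0.7892
  gear: TP=677, FP=46+7+26+54=133, FN=91+97+89+82=359 → 1354/1846 = 0.7335
  misalign: TP=773, FP=43+7+89+50=189, FN=29+28+26+26=109 → 1546/1844 = 0.8384
  imbalance: TP=273, FP=41+6+82+26=155, FN=37+58+54+50=199 → 546/900 = 0.6067
Weighted-F1 score = Σ (supportᵢ/N)·F1 scoreᵢ with N=3991: (1088/3991)·0.8431 + (513/3991)·0.7892 + (1036/3991)·0.7335 + (882/3991)·0.8384 + (472/3991)·0.6067 = 0.779

0.779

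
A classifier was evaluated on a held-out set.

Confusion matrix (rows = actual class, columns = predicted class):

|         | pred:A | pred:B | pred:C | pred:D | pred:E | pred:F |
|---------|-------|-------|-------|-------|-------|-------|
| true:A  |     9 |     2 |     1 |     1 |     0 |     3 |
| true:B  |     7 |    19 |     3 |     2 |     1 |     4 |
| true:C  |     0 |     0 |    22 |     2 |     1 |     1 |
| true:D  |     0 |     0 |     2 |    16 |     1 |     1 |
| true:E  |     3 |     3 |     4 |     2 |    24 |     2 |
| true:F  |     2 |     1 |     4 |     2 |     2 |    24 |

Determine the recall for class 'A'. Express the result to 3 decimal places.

0.563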